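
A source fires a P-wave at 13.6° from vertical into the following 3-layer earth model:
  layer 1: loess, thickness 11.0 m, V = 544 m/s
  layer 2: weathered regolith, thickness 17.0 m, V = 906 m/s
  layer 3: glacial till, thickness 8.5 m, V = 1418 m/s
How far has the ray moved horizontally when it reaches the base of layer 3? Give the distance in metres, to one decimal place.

16.5 m

Apply Snell's law at each interface; in layer i the horizontal offset is hᵢ·tan θᵢ.
Layer 1: θ = 13.60°; offset = 11.0·tan 13.60° = 2.661 m.
Layer 2: sin θ = 906·sin 13.6°/544 = 0.3916, θ = 23.06°; offset = 17.0·tan 23.06° = 7.235 m.
Layer 3: sin θ = 1418·sin 13.6°/544 = 0.6129, θ = 37.80°; offset = 8.5·tan 37.80° = 6.594 m.
Total horizontal offset = 16.490 m.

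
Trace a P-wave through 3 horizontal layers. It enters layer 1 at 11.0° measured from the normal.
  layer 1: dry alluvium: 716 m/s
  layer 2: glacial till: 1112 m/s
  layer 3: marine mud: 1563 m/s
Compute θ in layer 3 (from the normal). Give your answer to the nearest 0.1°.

24.6°

Snell's law across each interface conserves sin θ / V, so sin θ_3 = V_3·sin θ₁/V₁.
sin θ_3 = 1563 × sin 11.0° / 716 = 0.4165.
θ_3 = arcsin 0.4165 = 24.62°.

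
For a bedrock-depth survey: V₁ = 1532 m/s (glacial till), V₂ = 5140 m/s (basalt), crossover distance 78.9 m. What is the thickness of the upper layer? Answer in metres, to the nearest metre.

29 m

x_cross = 2h·√((V₂+V₁)/(V₂−V₁)) → h = x_cross / (2·√((V₂+V₁)/(V₂−V₁))).
√((V₂+V₁)/(V₂−V₁)) = √((5140+1532)/(5140−1532)) = 1.3599.
h = 78.9 / (2·1.3599) = 29.01 m.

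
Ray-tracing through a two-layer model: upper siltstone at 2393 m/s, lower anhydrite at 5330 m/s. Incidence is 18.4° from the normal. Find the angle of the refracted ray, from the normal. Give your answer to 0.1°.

Snell's law: sin θ₂ = (V₂/V₁)·sin θ₁ = (5330/2393)·sin 18.4° = 0.7031.
θ₂ = arcsin 0.7031 = 44.67° from the normal.

44.7°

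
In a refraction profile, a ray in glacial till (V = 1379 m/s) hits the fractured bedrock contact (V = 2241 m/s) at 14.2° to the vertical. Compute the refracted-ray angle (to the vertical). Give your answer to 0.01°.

sin θ₁/V₁ = sin θ₂/V₂ ⇒ sin θ₂ = 2241·sin 14.2°/1379 = 2241·0.2453/1379 = 0.3986.
θ₂ = sin⁻¹(0.3986) = 23.49° (from vertical).

23.49°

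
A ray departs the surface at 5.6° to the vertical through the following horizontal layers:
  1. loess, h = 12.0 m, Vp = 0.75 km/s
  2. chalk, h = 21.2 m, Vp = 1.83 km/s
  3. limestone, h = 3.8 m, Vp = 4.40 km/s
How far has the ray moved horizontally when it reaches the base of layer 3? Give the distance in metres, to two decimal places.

Apply Snell's law at each interface; in layer i the horizontal offset is hᵢ·tan θᵢ.
Layer 1: θ = 5.60°; offset = 12.0·tan 5.60° = 1.1766 m.
Layer 2: sin θ = 1.83·sin 5.6°/0.75 = 0.2381, θ = 13.77°; offset = 21.2·tan 13.77° = 5.1972 m.
Layer 3: sin θ = 4.40·sin 5.6°/0.75 = 0.5725, θ = 34.92°; offset = 3.8·tan 34.92° = 2.6533 m.
Σ offsets = 9.0271 m.

9.03 m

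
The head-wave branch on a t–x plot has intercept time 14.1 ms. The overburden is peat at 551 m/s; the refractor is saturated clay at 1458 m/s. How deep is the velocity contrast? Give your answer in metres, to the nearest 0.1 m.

4.2 m

h = tᵢ·V₁·V₂ / (2·√(V₂²−V₁²)).
√(V₂²−V₁²) = √(1458² − 551²) = 1349.9 m/s.
h = 0.0141 s × 551 × 1458 / (2 × 1349.9) = 4.20 m.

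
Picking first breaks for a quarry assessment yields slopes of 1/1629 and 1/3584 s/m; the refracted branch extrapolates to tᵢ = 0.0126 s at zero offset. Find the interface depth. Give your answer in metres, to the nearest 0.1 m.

h = tᵢ·V₁·V₂ / (2·√(V₂²−V₁²)).
√(V₂²−V₁²) = √(3584² − 1629²) = 3192.4 m/s.
h = 0.0126 s × 1629 × 3584 / (2 × 3192.4) = 11.52 m.

11.5 m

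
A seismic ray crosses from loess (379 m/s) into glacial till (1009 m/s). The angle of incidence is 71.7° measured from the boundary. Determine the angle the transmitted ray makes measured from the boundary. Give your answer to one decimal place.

33.3°

Convert to the normal: θ₁ = 90° − 71.7° = 18.3°.
Snell's law: sin θ₂ = (V₂/V₁)·sin θ₁ = (1009/379)·sin 18.3° = 0.8359.
θ₂ = arcsin 0.8359 = 56.71° from the normal.
From the interface: 90° − 56.71° = 33.29°.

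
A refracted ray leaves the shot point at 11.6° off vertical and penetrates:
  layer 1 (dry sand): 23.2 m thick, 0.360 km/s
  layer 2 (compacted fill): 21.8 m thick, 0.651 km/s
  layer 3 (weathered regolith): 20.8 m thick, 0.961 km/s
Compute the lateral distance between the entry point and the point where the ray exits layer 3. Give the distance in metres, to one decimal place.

26.5 m

Apply Snell's law at each interface; in layer i the horizontal offset is hᵢ·tan θᵢ.
Layer 1: θ = 11.60°; offset = 23.2·tan 11.60° = 4.762 m.
Layer 2: sin θ = 0.651·sin 11.6°/0.360 = 0.3636, θ = 21.32°; offset = 21.8·tan 21.32° = 8.509 m.
Layer 3: sin θ = 0.961·sin 11.6°/0.360 = 0.5368, θ = 32.46°; offset = 20.8·tan 32.46° = 13.233 m.
Summing the layer offsets gives 26.504 m.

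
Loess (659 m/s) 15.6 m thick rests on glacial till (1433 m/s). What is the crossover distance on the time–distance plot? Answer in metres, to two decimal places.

θ_c = arcsin(659/1433) = 27.38°, so cos θ_c = 0.8880 and tᵢ = 2h cos θ_c/V₁ = 0.0420 s.
At crossover x/V₁ = x/V₂ + tᵢ ⇒ x = tᵢ/(1/V₁ − 1/V₂) = 0.04204/(1.5175e-03 − 6.9784e-04) = 51.29 m.

51.29 m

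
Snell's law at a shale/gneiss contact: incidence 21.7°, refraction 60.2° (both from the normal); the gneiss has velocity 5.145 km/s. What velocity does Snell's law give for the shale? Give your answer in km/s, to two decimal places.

Snell's law: sin 21.7°/V₁ = sin 60.2°/V₂.
V₁ = V₂·sin 21.7°/sin 60.2° = 5.145 × 0.4261 = 2.19 km/s.

2.19 km/s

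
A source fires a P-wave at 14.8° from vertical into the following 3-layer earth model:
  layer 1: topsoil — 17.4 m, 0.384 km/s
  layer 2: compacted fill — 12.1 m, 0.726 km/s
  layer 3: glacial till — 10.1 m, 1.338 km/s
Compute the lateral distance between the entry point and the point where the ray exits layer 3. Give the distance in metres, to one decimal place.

31.0 m

Ray parameter p = sin 14.8° / 0.384 km/s = 6.6522e-01 s/km.
Layer 1: θ = 14.80°; offset = 17.4·tan 14.80° = 4.597 m.
Layer 2: sin θ = p·0.726 = 0.4830 → θ = 28.88°; offset = 12.1·tan 28.88° = 6.674 m.
Layer 3: sin θ = p·1.338 = 0.8901 → θ = 62.88°; offset = 10.1·tan 62.88° = 19.722 m.
Summing the layer offsets gives 30.993 m.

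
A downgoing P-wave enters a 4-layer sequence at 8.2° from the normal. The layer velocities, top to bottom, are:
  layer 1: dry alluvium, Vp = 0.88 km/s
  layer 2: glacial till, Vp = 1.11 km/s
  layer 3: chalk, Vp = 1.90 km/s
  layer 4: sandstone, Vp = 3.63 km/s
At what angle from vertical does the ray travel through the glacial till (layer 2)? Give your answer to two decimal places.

10.36°

Snell's law across each interface conserves sin θ / V, so sin θ_2 = V_2·sin θ₁/V₁.
sin θ_2 = 1.11 × sin 8.2° / 0.88 = 0.1799.
θ_2 = 10.36° from the vertical.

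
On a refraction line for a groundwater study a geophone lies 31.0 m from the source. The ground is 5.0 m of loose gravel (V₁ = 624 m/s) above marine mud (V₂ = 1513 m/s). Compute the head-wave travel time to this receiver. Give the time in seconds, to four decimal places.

0.0351 s

θ_c = arcsin(V₁/V₂) = arcsin(624/1513) = 24.36°, cos θ_c = 0.9110.
Intercept time tᵢ = 2h cos θ_c / V₁ = 2·5.0·0.9110/624 = 0.01460 s.
t = x/V₂ + tᵢ = 31.0/1513 + 0.01460 = 0.03509 s.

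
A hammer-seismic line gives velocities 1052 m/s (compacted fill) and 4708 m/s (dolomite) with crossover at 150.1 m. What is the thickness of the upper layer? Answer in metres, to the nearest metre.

60 m

h = (x_cross/2)·√((V₂−V₁)/(V₂+V₁)).
(V₂−V₁)/(V₂+V₁) = (4708−1052)/(4708+1052) = 0.6347; √ = 0.7967.
h = (150.1/2)·0.7967 = 59.79 m.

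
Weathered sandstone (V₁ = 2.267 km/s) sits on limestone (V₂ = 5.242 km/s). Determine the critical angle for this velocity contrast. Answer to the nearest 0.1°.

25.6°

At critical incidence the refracted ray runs along the interface (θ₂ = 90°), so sin θ_c = V₁/V₂.
θ_c = arcsin(2.267/5.242) = arcsin 0.4325 = 25.62°.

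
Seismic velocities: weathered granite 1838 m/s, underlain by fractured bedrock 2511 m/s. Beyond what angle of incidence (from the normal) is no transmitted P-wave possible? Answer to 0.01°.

47.05°

Critical incidence: sin θ_c = V₁/V₂ = 1838/2511 = 0.7320.
θ_c = arcsin 0.7320 = 47.05°.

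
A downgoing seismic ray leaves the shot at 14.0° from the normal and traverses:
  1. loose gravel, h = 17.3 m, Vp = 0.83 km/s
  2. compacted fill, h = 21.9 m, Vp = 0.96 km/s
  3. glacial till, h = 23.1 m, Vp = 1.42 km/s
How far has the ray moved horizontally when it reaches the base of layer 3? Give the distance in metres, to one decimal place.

Apply Snell's law at each interface; in layer i the horizontal offset is hᵢ·tan θᵢ.
Layer 1: θ = 14.00°; offset = 17.3·tan 14.00° = 4.313 m.
Layer 2: sin θ = 0.96·sin 14.0°/0.83 = 0.2798, θ = 16.25°; offset = 21.9·tan 16.25° = 6.383 m.
Layer 3: sin θ = 1.42·sin 14.0°/0.83 = 0.4139, θ = 24.45°; offset = 23.1·tan 24.45° = 10.503 m.
Summing the layer offsets gives 21.199 m.

21.2 m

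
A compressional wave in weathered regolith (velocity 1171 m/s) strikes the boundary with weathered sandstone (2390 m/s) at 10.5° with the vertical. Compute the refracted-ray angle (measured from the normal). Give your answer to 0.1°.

21.8°

sin θ₁/V₁ = sin θ₂/V₂ ⇒ sin θ₂ = 2390·sin 10.5°/1171 = 2390·0.1822/1171 = 0.3719.
θ₂ = sin⁻¹(0.3719) = 21.84° (from vertical).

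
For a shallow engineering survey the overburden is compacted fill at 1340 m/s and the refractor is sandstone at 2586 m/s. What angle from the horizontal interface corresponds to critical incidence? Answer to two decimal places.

58.79°

At critical incidence the refracted ray runs along the interface (θ₂ = 90°), so sin θ_c = V₁/V₂.
θ_c = arcsin(1340/2586) = arcsin 0.5182 = 31.21°.
Measured from the interface: 90° − 31.21° = 58.79°.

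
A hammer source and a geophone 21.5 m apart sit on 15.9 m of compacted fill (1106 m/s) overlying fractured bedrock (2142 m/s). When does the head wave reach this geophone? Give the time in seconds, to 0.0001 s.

0.0347 s

θ_c = arcsin(V₁/V₂) = arcsin(1106/2142) = 31.09°, cos θ_c = 0.8564.
Intercept time tᵢ = 2h cos θ_c / V₁ = 2·15.9·0.8564/1106 = 0.02462 s.
t = x/V₂ + tᵢ = 21.5/2142 + 0.02462 = 0.03466 s.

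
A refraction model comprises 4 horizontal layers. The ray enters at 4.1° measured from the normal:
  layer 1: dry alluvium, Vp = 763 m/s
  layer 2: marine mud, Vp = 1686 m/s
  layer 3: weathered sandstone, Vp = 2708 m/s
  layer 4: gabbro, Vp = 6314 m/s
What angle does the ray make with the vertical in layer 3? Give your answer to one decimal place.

Ray parameter p = sin 4.1° / 763 = 9.3706e-05 s/m.
sin θ_3 = p·V_3 = 9.3706e-05 × 2708 = 0.2538.
θ_3 = 14.70° from the vertical.

14.7°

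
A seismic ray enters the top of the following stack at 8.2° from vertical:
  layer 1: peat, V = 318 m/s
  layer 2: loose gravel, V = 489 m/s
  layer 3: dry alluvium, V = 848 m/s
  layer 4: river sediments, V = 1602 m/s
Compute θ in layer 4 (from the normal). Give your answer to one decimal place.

Ray parameter p = sin 8.2° / 318 = 4.4852e-04 s/m.
sin θ_4 = p·V_4 = 4.4852e-04 × 1602 = 0.7185.
θ_4 = arcsin 0.7185 = 45.93°.

45.9°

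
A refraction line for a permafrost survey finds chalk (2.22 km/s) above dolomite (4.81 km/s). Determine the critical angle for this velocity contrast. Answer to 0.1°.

Critical incidence: sin θ_c = V₁/V₂ = 2.22/4.81 = 0.4615.
θ_c = arcsin 0.4615 = 27.49°.

27.5°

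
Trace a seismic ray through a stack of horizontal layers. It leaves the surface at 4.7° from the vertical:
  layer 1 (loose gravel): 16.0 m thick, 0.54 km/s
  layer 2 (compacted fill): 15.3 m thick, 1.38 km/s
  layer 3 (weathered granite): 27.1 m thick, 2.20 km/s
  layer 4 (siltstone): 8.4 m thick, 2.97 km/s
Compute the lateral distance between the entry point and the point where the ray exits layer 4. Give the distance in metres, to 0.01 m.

18.43 m

Apply Snell's law at each interface; in layer i the horizontal offset is hᵢ·tan θᵢ.
Layer 1: θ = 4.70°; offset = 16.0·tan 4.70° = 1.3154 m.
Layer 2: sin θ = 1.38·sin 4.7°/0.54 = 0.2094, θ = 12.09°; offset = 15.3·tan 12.09° = 3.2764 m.
Layer 3: sin θ = 2.20·sin 4.7°/0.54 = 0.3338, θ = 19.50°; offset = 27.1·tan 19.50° = 9.5972 m.
Layer 4: sin θ = 2.97·sin 4.7°/0.54 = 0.4507, θ = 26.79°; offset = 8.4·tan 26.79° = 4.2406 m.
Σ offsets = 18.4296 m.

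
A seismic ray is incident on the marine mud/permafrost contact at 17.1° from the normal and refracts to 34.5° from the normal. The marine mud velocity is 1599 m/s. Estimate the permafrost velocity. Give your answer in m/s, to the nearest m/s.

Snell's law: sin 17.1°/V₁ = sin 34.5°/V₂.
V₂ = V₁·sin 34.5°/sin 17.1° = 1599 × 1.9263 = 3080.13 m/s.

3080 m/s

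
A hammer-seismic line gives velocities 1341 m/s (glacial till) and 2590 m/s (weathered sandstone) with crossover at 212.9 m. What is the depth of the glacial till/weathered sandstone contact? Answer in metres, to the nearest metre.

60 m

h = (x_cross/2)·√((V₂−V₁)/(V₂+V₁)).
(V₂−V₁)/(V₂+V₁) = (2590−1341)/(2590+1341) = 0.3177; √ = 0.5637.
h = (212.9/2)·0.5637 = 60.00 m.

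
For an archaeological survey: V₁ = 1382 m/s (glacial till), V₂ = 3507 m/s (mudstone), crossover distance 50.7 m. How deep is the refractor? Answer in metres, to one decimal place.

16.7 m

x_cross = 2h·√((V₂+V₁)/(V₂−V₁)) → h = x_cross / (2·√((V₂+V₁)/(V₂−V₁))).
√((V₂+V₁)/(V₂−V₁)) = √((3507+1382)/(3507−1382)) = 1.5168.
h = 50.7 / (2·1.5168) = 16.71 m.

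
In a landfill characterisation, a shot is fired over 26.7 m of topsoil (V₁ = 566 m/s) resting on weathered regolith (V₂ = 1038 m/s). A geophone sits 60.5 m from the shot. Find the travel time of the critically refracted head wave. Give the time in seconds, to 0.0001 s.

0.1374 s

θ_c = arcsin(V₁/V₂) = arcsin(566/1038) = 33.04°, cos θ_c = 0.8383.
Intercept time tᵢ = 2h cos θ_c / V₁ = 2·26.7·0.8383/566 = 0.07909 s.
t = x/V₂ + tᵢ = 60.5/1038 + 0.07909 = 0.13737 s.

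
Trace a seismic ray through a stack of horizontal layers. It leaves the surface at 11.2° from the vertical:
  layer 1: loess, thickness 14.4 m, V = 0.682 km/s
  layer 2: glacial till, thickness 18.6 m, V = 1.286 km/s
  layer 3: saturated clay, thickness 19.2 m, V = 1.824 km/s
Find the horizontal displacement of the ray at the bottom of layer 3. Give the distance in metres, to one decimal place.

Ray parameter p = sin 11.2° / 0.682 km/s = 2.8480e-01 s/km.
Layer 1: θ = 11.20°; offset = 14.4·tan 11.20° = 2.851 m.
Layer 2: sin θ = p·1.286 = 0.3663 → θ = 21.48°; offset = 18.6·tan 21.48° = 7.321 m.
Layer 3: sin θ = p·1.824 = 0.5195 → θ = 31.30°; offset = 19.2·tan 31.30° = 11.672 m.
Summing the layer offsets gives 21.845 m.

21.8 m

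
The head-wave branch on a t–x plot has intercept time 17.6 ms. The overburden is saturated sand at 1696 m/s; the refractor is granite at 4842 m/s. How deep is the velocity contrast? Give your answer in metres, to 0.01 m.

15.93 m

θ_c = arcsin(1696/4842) = 20.50°; cos θ_c = 0.9366.
tᵢ = 2h cos θ_c/V₁ ⇒ h = tᵢ·V₁/(2 cos θ_c) = 0.0176·1696/(2·0.9366) = 15.93 m.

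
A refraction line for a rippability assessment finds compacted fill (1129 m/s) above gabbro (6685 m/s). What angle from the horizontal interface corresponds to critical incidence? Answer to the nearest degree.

80°

At critical incidence the refracted ray runs along the interface (θ₂ = 90°), so sin θ_c = V₁/V₂.
θ_c = arcsin(1129/6685) = arcsin 0.1689 = 9.72°.
Measured from the interface: 90° − 9.72° = 80.28°.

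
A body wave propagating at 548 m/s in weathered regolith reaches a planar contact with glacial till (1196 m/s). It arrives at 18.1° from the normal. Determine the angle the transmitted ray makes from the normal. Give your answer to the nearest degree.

43°

sin θ₁/V₁ = sin θ₂/V₂ ⇒ sin θ₂ = 1196·sin 18.1°/548 = 1196·0.3107/548 = 0.6780.
θ₂ = arcsin 0.6780 = 42.69° from the normal.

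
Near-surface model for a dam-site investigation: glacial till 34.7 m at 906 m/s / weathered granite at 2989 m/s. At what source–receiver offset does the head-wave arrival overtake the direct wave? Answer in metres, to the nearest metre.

x_cross = 2h·√((V₂+V₁)/(V₂−V₁)).
(V₂+V₁)/(V₂−V₁) = (2989+906)/(2989−906) = 1.8699; √ = 1.3674.
x_cross = 2·34.7·1.3674 = 94.90 m.

95 m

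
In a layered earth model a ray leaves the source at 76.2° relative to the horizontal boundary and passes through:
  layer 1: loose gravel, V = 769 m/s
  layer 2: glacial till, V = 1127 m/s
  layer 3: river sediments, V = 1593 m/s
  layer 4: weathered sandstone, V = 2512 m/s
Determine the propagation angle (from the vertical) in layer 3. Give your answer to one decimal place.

From the normal: θ₁ = 90° − 76.2° = 13.8°.
Snell's law across each interface conserves sin θ / V, so sin θ_3 = V_3·sin θ₁/V₁.
sin θ_3 = 1593 × sin 13.8° / 769 = 0.4941.
θ_3 = 29.61° from the vertical.

29.6°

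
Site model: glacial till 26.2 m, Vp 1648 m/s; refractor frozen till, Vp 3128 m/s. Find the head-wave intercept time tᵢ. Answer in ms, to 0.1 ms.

tᵢ = 2h·√(V₂²−V₁²)/(V₁V₂).
√(V₂²−V₁²) = √(3128²−1648²) = 2658.7 m/s.
tᵢ = 2·26.2·2658.7/(1648·3128) = 0.02703 s.

27.0 ms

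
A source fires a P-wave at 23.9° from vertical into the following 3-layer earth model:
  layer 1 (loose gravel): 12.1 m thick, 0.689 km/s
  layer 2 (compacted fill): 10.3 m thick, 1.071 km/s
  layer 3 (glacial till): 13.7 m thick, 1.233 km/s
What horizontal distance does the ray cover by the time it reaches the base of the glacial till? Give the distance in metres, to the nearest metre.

28 m

Apply Snell's law at each interface; in layer i the horizontal offset is hᵢ·tan θᵢ.
Layer 1: θ = 23.90°; offset = 12.1·tan 23.90° = 5.362 m.
Layer 2: sin θ = 1.071·sin 23.9°/0.689 = 0.6298, θ = 39.03°; offset = 10.3·tan 39.03° = 8.350 m.
Layer 3: sin θ = 1.233·sin 23.9°/0.689 = 0.7250, θ = 46.47°; offset = 13.7·tan 46.47° = 14.422 m.
Summing the layer offsets gives 28.134 m.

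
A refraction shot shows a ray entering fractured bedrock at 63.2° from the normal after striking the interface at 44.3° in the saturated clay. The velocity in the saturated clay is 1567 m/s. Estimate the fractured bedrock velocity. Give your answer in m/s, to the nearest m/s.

2003 m/s

sin 44.3° = 0.6984; sin 63.2° = 0.8926.
V₂ = V₁·(sin θ₂/sin θ₁) = 1567·(0.8926/0.6984) = 2002.65 m/s.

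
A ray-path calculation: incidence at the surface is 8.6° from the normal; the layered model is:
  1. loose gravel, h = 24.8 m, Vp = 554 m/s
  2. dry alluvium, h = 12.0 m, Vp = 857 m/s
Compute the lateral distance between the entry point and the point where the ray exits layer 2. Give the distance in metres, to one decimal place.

Ray parameter p = sin 8.6° / 554 m/s = 2.6992e-04 s/m.
Layer 1: θ = 8.60°; offset = 24.8·tan 8.60° = 3.751 m.
Layer 2: sin θ = p·857 = 0.2313 → θ = 13.37°; offset = 12.0·tan 13.37° = 2.853 m.
Σ offsets = 6.604 m.

6.6 m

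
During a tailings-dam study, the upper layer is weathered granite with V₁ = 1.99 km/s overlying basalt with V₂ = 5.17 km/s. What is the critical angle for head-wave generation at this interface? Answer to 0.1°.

At critical incidence the refracted ray runs along the interface (θ₂ = 90°), so sin θ_c = V₁/V₂.
θ_c = arcsin(1.99/5.17) = arcsin 0.3849 = 22.64°.

22.6°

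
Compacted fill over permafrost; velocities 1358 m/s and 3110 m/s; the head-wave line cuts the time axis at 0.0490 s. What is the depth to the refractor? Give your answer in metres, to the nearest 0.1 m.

h = tᵢ·V₁·V₂ / (2·√(V₂²−V₁²)).
√(V₂²−V₁²) = √(3110² − 1358²) = 2797.8 m/s.
h = 0.049 s × 1358 × 3110 / (2 × 2797.8) = 36.98 m.

37.0 m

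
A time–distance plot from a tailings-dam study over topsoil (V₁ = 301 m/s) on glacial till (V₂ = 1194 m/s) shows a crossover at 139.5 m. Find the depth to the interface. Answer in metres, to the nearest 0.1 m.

53.9 m

h = (x_cross/2)·√((V₂−V₁)/(V₂+V₁)).
(V₂−V₁)/(V₂+V₁) = (1194−301)/(1194+301) = 0.5973; √ = 0.7729.
h = (139.5/2)·0.7729 = 53.91 m.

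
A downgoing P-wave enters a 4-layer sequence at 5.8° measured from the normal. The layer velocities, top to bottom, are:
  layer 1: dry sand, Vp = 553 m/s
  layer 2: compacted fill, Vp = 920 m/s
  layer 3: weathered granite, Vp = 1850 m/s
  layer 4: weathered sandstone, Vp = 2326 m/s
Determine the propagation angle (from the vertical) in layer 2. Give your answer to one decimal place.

Snell's law across each interface conserves sin θ / V, so sin θ_2 = V_2·sin θ₁/V₁.
sin θ_2 = 920 × sin 5.8° / 553 = 0.1681.
θ_2 = arcsin 0.1681 = 9.68°.

9.7°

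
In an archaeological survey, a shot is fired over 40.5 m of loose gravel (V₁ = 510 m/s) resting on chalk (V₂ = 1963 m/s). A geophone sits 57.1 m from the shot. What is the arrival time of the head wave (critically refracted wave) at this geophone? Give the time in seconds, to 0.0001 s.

θ_c = arcsin(V₁/V₂) = arcsin(510/1963) = 15.06°, cos θ_c = 0.9657.
Intercept time tᵢ = 2h cos θ_c / V₁ = 2·40.5·0.9657/510 = 0.15337 s.
t = x/V₂ + tᵢ = 57.1/1963 + 0.15337 = 0.18246 s.

0.1825 s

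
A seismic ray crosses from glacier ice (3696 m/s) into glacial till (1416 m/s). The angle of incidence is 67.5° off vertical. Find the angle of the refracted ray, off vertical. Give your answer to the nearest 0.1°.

sin θ₁/V₁ = sin θ₂/V₂ ⇒ sin θ₂ = 1416·sin 67.5°/3696 = 1416·0.9239/3696 = 0.3540.
θ₂ = arcsin 0.3540 = 20.73° from the normal.

20.7°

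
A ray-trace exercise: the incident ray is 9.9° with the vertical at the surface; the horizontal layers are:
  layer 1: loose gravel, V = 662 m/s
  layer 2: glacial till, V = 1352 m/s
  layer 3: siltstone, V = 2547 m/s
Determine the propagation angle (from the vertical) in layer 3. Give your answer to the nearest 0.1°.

Ray parameter p = sin 9.9° / 662 = 2.5971e-04 s/m.
sin θ_3 = p·V_3 = 2.5971e-04 × 2547 = 0.6615.
θ_3 = arcsin 0.6615 = 41.41°.

41.4°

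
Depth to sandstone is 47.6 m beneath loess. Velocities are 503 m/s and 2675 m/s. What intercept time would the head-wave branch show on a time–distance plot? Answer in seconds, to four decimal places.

0.1859 s

tᵢ = 2h·√(V₂²−V₁²)/(V₁V₂).
√(V₂²−V₁²) = √(2675²−503²) = 2627.3 m/s.
tᵢ = 2·47.6·2627.3/(503·2675) = 0.18589 s.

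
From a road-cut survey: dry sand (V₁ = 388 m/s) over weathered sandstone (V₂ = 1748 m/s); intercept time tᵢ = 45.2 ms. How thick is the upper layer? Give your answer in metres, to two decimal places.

θ_c = arcsin(388/1748) = 12.82°; cos θ_c = 0.9751.
tᵢ = 2h cos θ_c/V₁ ⇒ h = tᵢ·V₁/(2 cos θ_c) = 0.0452·388/(2·0.9751) = 8.99 m.

8.99 m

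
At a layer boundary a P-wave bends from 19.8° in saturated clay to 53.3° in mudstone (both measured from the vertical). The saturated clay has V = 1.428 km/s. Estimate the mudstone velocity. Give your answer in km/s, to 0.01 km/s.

3.38 km/s

Snell's law: sin 19.8°/V₁ = sin 53.3°/V₂.
V₂ = V₁·sin 53.3°/sin 19.8° = 1.428 × 2.3669 = 3.38 km/s.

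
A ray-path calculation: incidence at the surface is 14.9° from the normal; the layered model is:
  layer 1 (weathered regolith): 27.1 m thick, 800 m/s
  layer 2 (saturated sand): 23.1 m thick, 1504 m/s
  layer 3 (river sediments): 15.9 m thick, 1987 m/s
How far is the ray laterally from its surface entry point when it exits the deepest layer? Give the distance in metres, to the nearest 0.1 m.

Ray parameter p = sin 14.9° / 800 m/s = 3.2142e-04 s/m.
Layer 1: θ = 14.90°; offset = 27.1·tan 14.90° = 7.211 m.
Layer 2: sin θ = p·1504 = 0.4834 → θ = 28.91°; offset = 23.1·tan 28.91° = 12.756 m.
Layer 3: sin θ = p·1987 = 0.6387 → θ = 39.69°; offset = 15.9·tan 39.69° = 13.196 m.
Summing the layer offsets gives 33.163 m.

33.2 m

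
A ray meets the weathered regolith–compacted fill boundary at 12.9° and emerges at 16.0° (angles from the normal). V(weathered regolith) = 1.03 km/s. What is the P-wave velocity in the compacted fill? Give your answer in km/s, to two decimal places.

1.27 km/s

sin 12.9° = 0.2233; sin 16.0° = 0.2756.
V₂ = V₁·(sin θ₂/sin θ₁) = 1.03·(0.2756/0.2233) = 1.27 km/s.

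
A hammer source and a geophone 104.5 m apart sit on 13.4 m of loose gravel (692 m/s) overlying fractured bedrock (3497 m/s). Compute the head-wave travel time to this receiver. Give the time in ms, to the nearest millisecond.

t = x/V₂ + 2h·√(V₂²−V₁²)/(V₁V₂).
√(V₂²−V₁²) = √(3497²−692²) = 3427.8 m/s; delay term = 2·13.4·3427.8/(692·3497) = 0.03796 s.
t = 104.5/3497 + 0.03796 = 0.06785 s.

68 ms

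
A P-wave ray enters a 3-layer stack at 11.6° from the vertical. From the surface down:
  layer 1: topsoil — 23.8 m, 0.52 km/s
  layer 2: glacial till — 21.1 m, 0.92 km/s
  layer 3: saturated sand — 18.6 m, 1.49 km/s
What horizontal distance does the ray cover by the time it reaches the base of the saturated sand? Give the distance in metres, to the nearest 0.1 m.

26.0 m

Ray parameter p = sin 11.6° / 0.52 km/s = 3.8669e-01 s/km.
Layer 1: θ = 11.60°; offset = 23.8·tan 11.60° = 4.885 m.
Layer 2: sin θ = p·0.92 = 0.3558 → θ = 20.84°; offset = 21.1·tan 20.84° = 8.032 m.
Layer 3: sin θ = p·1.49 = 0.5762 → θ = 35.18°; offset = 18.6·tan 35.18° = 13.112 m.
Summing the layer offsets gives 26.029 m.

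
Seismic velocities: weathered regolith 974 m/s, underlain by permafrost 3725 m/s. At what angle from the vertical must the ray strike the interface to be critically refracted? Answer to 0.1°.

15.2°

At critical incidence the refracted ray runs along the interface (θ₂ = 90°), so sin θ_c = V₁/V₂.
θ_c = arcsin(974/3725) = arcsin 0.2615 = 15.16°.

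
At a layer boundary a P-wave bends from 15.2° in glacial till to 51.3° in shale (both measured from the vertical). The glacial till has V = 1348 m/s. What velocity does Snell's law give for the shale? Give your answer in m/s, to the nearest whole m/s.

4012 m/s

Snell's law: sin 15.2°/V₁ = sin 51.3°/V₂.
V₂ = V₁·sin 51.3°/sin 15.2° = 1348 × 2.9766 = 4012.45 m/s.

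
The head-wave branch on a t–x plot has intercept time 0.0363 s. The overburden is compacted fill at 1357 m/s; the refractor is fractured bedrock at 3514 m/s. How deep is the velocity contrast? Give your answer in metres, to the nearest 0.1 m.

26.7 m

h = tᵢ·V₁·V₂ / (2·√(V₂²−V₁²)).
√(V₂²−V₁²) = √(3514² − 1357²) = 3241.4 m/s.
h = 0.0363 s × 1357 × 3514 / (2 × 3241.4) = 26.70 m.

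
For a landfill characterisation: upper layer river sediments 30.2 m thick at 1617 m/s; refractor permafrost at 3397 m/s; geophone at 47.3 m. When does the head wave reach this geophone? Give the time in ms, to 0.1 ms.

46.8 ms

t = x/V₂ + 2h·√(V₂²−V₁²)/(V₁V₂).
√(V₂²−V₁²) = √(3397²−1617²) = 2987.5 m/s; delay term = 2·30.2·2987.5/(1617·3397) = 0.03285 s.
t = 47.3/3397 + 0.03285 = 0.04677 s.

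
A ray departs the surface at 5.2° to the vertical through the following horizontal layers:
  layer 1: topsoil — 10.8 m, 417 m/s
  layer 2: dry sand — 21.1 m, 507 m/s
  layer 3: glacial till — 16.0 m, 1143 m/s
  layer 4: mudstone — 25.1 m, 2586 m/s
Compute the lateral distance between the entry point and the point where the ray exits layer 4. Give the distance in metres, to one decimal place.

Apply Snell's law at each interface; in layer i the horizontal offset is hᵢ·tan θᵢ.
Layer 1: θ = 5.20°; offset = 10.8·tan 5.20° = 0.983 m.
Layer 2: sin θ = 507·sin 5.2°/417 = 0.1102, θ = 6.33°; offset = 21.1·tan 6.33° = 2.339 m.
Layer 3: sin θ = 1143·sin 5.2°/417 = 0.2484, θ = 14.38°; offset = 16.0·tan 14.38° = 4.103 m.
Layer 4: sin θ = 2586·sin 5.2°/417 = 0.5621, θ = 34.20°; offset = 25.1·tan 34.20° = 17.057 m.
Σ offsets = 24.482 m.

24.5 m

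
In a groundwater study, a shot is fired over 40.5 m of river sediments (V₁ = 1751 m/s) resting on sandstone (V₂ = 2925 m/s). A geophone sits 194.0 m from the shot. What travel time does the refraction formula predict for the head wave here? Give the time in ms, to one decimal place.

103.4 ms

θ_c = arcsin(V₁/V₂) = arcsin(1751/2925) = 36.77°, cos θ_c = 0.8010.
Intercept time tᵢ = 2h cos θ_c / V₁ = 2·40.5·0.8010/1751 = 0.03705 s.
t = x/V₂ + tᵢ = 194.0/2925 + 0.03705 = 0.10338 s.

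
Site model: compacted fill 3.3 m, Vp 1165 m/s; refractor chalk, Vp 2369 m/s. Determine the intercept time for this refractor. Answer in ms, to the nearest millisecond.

5 ms

tᵢ = 2h·√(V₂²−V₁²)/(V₁V₂).
√(V₂²−V₁²) = √(2369²−1165²) = 2062.7 m/s.
tᵢ = 2·3.3·2062.7/(1165·2369) = 0.00493 s.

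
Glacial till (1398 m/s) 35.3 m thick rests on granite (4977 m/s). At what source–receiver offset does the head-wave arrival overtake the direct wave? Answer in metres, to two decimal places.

94.22 m

x_cross = 2h·√((V₂+V₁)/(V₂−V₁)).
(V₂+V₁)/(V₂−V₁) = (4977+1398)/(4977−1398) = 1.7812; √ = 1.3346.
x_cross = 2·35.3·1.3346 = 94.22 m.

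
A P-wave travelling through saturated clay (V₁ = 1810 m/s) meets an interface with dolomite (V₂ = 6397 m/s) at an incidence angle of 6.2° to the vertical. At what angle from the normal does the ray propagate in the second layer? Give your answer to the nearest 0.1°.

sin θ₁/V₁ = sin θ₂/V₂ ⇒ sin θ₂ = 6397·sin 6.2°/1810 = 6397·0.1080/1810 = 0.3817.
θ₂ = sin⁻¹(0.3817) = 22.44° (from vertical).

22.4°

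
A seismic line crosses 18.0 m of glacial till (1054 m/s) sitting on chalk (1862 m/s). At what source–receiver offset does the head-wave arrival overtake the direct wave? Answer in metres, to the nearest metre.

68 m

x_cross = 2h·√((V₂+V₁)/(V₂−V₁)).
(V₂+V₁)/(V₂−V₁) = (1862+1054)/(1862−1054) = 3.6089; √ = 1.8997.
x_cross = 2·18.0·1.8997 = 68.39 m.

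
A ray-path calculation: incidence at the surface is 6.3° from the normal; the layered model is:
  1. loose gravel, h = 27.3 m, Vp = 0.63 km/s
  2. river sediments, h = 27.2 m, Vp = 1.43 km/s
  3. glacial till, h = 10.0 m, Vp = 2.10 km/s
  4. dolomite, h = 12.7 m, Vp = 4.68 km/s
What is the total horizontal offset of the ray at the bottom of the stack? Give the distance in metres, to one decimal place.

31.8 m

Apply Snell's law at each interface; in layer i the horizontal offset is hᵢ·tan θᵢ.
Layer 1: θ = 6.30°; offset = 27.3·tan 6.30° = 3.014 m.
Layer 2: sin θ = 1.43·sin 6.3°/0.63 = 0.2491, θ = 14.42°; offset = 27.2·tan 14.42° = 6.995 m.
Layer 3: sin θ = 2.10·sin 6.3°/0.63 = 0.3658, θ = 21.46°; offset = 10.0·tan 21.46° = 3.930 m.
Layer 4: sin θ = 4.68·sin 6.3°/0.63 = 0.8152, θ = 54.60°; offset = 12.7·tan 54.60° = 17.873 m.
Total horizontal offset = 31.813 m.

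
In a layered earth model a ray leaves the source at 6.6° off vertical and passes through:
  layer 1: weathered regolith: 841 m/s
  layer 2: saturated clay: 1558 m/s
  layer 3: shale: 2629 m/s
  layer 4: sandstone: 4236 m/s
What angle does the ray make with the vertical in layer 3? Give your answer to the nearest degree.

Ray parameter p = sin 6.6° / 841 = 1.3667e-04 s/m.
sin θ_3 = p·V_3 = 1.3667e-04 × 2629 = 0.3593.
θ_3 = 21.06° from the vertical.

21°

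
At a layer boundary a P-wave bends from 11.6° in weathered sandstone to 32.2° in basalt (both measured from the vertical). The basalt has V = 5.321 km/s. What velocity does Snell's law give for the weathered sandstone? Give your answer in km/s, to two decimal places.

2.01 km/s

sin 11.6° = 0.2011; sin 32.2° = 0.5329.
V₁ = V₂·(sin θ₁/sin θ₂) = 5.321·(0.2011/0.5329) = 2.01 km/s.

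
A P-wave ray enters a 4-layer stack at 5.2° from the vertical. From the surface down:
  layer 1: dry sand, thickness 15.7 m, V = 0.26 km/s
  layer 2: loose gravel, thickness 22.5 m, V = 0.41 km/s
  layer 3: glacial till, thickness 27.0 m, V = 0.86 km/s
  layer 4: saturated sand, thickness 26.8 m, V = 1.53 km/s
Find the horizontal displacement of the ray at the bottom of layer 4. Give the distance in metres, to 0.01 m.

30.06 m

p = sin θ₁/V₁ = sin 5.2°/0.26 = 3.4859e-01 s/km is conserved through the stack.
Layer 1: θ = 5.20°; offset = 15.7·tan 5.20° = 1.4288 m.
Layer 2: sin θ = p·0.41 = 0.1429 → θ = 8.22°; offset = 22.5·tan 8.22° = 3.2491 m.
Layer 3: sin θ = p·0.86 = 0.2998 → θ = 17.44°; offset = 27.0·tan 17.44° = 8.4844 m.
Layer 4: sin θ = p·1.53 = 0.5333 → θ = 32.23°; offset = 26.8·tan 32.23° = 16.8973 m.
Σ offsets = 30.0596 m.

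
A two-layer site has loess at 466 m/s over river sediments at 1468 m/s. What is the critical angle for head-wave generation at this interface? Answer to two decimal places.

18.51°

Critical incidence: sin θ_c = V₁/V₂ = 466/1468 = 0.3174.
θ_c = arcsin 0.3174 = 18.51°.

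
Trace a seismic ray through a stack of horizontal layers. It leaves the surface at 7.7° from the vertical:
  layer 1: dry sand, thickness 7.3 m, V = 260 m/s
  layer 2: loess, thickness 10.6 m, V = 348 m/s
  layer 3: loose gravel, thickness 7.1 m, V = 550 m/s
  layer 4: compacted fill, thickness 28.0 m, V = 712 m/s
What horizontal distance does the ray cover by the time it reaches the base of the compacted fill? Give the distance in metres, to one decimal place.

p = sin θ₁/V₁ = sin 7.7°/260 = 5.1533e-04 s/m is conserved through the stack.
Layer 1: θ = 7.70°; offset = 7.3·tan 7.70° = 0.987 m.
Layer 2: sin θ = p·348 = 0.1793 → θ = 10.33°; offset = 10.6·tan 10.33° = 1.932 m.
Layer 3: sin θ = p·550 = 0.2834 → θ = 16.47°; offset = 7.1·tan 16.47° = 2.098 m.
Layer 4: sin θ = p·712 = 0.3669 → θ = 21.53°; offset = 28.0·tan 21.53° = 11.044 m.
Σ offsets = 16.062 m.

16.1 m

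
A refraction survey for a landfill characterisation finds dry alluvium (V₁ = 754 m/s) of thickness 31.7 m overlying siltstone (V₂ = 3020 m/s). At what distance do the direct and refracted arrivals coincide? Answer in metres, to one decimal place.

81.8 m

θ_c = arcsin(754/3020) = 14.46°, so cos θ_c = 0.9683 and tᵢ = 2h cos θ_c/V₁ = 0.0814 s.
At crossover x/V₁ = x/V₂ + tᵢ ⇒ x = tᵢ/(1/V₁ − 1/V₂) = 0.08142/(1.3263e-03 − 3.3113e-04) = 81.82 m.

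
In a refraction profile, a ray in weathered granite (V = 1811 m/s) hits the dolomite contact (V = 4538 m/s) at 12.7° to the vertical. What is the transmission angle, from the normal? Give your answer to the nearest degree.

33°

sin θ₁/V₁ = sin θ₂/V₂ ⇒ sin θ₂ = 4538·sin 12.7°/1811 = 4538·0.2198/1811 = 0.5509.
θ₂ = sin⁻¹(0.5509) = 33.43° (from vertical).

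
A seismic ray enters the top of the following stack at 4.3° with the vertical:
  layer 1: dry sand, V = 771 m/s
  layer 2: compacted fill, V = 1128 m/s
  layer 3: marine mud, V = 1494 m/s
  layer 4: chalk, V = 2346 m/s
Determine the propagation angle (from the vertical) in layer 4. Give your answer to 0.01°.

Ray parameter p = sin 4.3° / 771 = 9.7249e-05 s/m.
sin θ_4 = p·V_4 = 9.7249e-05 × 2346 = 0.2281.
θ_4 = arcsin 0.2281 = 13.19°.

13.19°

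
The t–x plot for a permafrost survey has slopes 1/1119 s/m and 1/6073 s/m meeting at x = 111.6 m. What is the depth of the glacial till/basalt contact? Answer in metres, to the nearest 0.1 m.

h = (x_cross/2)·√((V₂−V₁)/(V₂+V₁)).
(V₂−V₁)/(V₂+V₁) = (6073−1119)/(6073+1119) = 0.6888; √ = 0.8300.
h = (111.6/2)·0.8300 = 46.31 m.

46.3 m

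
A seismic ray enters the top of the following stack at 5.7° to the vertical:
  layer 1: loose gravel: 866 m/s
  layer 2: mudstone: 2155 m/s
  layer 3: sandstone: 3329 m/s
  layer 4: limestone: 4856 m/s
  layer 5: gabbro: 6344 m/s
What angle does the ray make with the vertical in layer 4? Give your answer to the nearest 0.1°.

33.8°

Ray parameter p = sin 5.7° / 866 = 1.1469e-04 s/m.
sin θ_4 = p·V_4 = 1.1469e-04 × 4856 = 0.5569.
θ_4 = 33.84° from the vertical.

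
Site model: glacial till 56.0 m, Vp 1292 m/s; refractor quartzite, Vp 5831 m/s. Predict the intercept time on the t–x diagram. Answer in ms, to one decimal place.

θ_c = arcsin(V₁/V₂) = arcsin(1292/5831) = 12.80°; cos θ_c = 0.9751.
tᵢ = 2h·cos θ_c / V₁ = 2·56.0·0.9751 / 1292 = 0.08453 s.

84.5 ms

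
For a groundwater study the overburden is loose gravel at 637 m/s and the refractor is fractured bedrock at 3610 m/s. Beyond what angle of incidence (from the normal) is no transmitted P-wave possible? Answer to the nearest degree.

10°

At critical incidence the refracted ray runs along the interface (θ₂ = 90°), so sin θ_c = V₁/V₂.
θ_c = arcsin(637/3610) = arcsin 0.1765 = 10.16°.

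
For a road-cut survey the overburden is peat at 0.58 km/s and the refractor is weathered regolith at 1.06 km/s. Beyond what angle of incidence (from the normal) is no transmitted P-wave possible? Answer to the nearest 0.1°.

Critical incidence: sin θ_c = V₁/V₂ = 0.58/1.06 = 0.5472.
θ_c = arcsin 0.5472 = 33.17°.

33.2°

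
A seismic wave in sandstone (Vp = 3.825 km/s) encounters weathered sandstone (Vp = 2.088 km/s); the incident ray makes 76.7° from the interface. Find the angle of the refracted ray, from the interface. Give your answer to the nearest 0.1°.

Angle from the normal: 90° − 76.7° = 13.3°.
Snell's law: sin θ₂ = (V₂/V₁)·sin θ₁ = (2.088/3.825)·sin 13.3° = 0.1256.
θ₂ = sin⁻¹(0.1256) = 7.21° (from vertical).
From the interface: 90° − 7.21° = 82.79°.

82.8°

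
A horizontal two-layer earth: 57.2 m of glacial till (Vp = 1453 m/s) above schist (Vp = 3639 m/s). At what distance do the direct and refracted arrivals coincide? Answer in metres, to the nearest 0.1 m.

174.6 m

θ_c = arcsin(1453/3639) = 23.53°, so cos θ_c = 0.9168 and tᵢ = 2h cos θ_c/V₁ = 0.0722 s.
At crossover x/V₁ = x/V₂ + tᵢ ⇒ x = tᵢ/(1/V₁ − 1/V₂) = 0.07219/(6.8823e-04 − 2.7480e-04) = 174.60 m.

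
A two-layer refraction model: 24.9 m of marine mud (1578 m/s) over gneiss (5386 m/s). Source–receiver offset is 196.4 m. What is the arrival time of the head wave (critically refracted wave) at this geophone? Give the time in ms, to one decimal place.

66.6 ms

t = x/V₂ + 2h·√(V₂²−V₁²)/(V₁V₂).
√(V₂²−V₁²) = √(5386²−1578²) = 5149.7 m/s; delay term = 2·24.9·5149.7/(1578·5386) = 0.03017 s.
t = 196.4/5386 + 0.03017 = 0.06664 s.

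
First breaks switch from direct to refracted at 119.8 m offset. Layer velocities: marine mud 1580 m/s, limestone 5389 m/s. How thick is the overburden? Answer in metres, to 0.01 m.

x_cross = 2h·√((V₂+V₁)/(V₂−V₁)) → h = x_cross / (2·√((V₂+V₁)/(V₂−V₁))).
√((V₂+V₁)/(V₂−V₁)) = √((5389+1580)/(5389−1580)) = 1.3526.
h = 119.8 / (2·1.3526) = 44.28 m.

44.28 m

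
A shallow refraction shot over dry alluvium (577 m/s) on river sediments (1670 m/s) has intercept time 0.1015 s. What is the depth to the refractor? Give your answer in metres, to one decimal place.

31.2 m

h = tᵢ·V₁·V₂ / (2·√(V₂²−V₁²)).
√(V₂²−V₁²) = √(1670² − 577²) = 1567.2 m/s.
h = 0.1015 s × 577 × 1670 / (2 × 1567.2) = 31.20 m.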